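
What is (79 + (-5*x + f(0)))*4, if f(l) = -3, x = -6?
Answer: 424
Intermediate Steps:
(79 + (-5*x + f(0)))*4 = (79 + (-5*(-6) - 3))*4 = (79 + (30 - 3))*4 = (79 + 27)*4 = 106*4 = 424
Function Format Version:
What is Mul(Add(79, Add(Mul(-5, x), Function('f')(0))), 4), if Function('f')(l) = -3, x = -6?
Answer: 424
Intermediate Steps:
Mul(Add(79, Add(Mul(-5, x), Function('f')(0))), 4) = Mul(Add(79, Add(Mul(-5, -6), -3)), 4) = Mul(Add(79, Add(30, -3)), 4) = Mul(Add(79, 27), 4) = Mul(106, 4) = 424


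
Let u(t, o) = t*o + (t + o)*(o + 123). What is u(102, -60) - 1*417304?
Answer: -420778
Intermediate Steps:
u(t, o) = o*t + (123 + o)*(o + t) (u(t, o) = o*t + (o + t)*(123 + o) = o*t + (123 + o)*(o + t))
u(102, -60) - 1*417304 = ((-60)² + 123*(-60) + 123*102 + 2*(-60)*102) - 1*417304 = (3600 - 7380 + 12546 - 12240) - 417304 = -3474 - 417304 = -420778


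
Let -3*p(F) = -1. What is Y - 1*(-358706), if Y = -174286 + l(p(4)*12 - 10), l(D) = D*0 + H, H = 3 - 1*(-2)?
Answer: 184425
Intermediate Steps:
p(F) = ⅓ (p(F) = -⅓*(-1) = ⅓)
H = 5 (H = 3 + 2 = 5)
l(D) = 5 (l(D) = D*0 + 5 = 0 + 5 = 5)
Y = -174281 (Y = -174286 + 5 = -174281)
Y - 1*(-358706) = -174281 - 1*(-358706) = -174281 + 358706 = 184425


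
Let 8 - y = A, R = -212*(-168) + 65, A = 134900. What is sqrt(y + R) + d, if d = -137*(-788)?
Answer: 107956 + I*sqrt(99211) ≈ 1.0796e+5 + 314.98*I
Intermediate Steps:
R = 35681 (R = 35616 + 65 = 35681)
y = -134892 (y = 8 - 1*134900 = 8 - 134900 = -134892)
d = 107956
sqrt(y + R) + d = sqrt(-134892 + 35681) + 107956 = sqrt(-99211) + 107956 = I*sqrt(99211) + 107956 = 107956 + I*sqrt(99211)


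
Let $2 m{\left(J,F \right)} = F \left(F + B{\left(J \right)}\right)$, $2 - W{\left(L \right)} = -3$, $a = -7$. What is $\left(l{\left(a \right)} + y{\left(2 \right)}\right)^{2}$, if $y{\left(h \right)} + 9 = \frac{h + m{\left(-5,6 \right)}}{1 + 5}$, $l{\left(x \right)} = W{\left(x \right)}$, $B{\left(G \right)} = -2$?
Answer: $\frac{25}{9} \approx 2.7778$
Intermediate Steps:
$W{\left(L \right)} = 5$ ($W{\left(L \right)} = 2 - -3 = 2 + 3 = 5$)
$l{\left(x \right)} = 5$
$m{\left(J,F \right)} = \frac{F \left(-2 + F\right)}{2}$ ($m{\left(J,F \right)} = \frac{F \left(F - 2\right)}{2} = \frac{F \left(-2 + F\right)}{2}$)
$y{\left(h \right)} = -7 + \frac{h}{6}$ ($y{\left(h \right)} = -9 + \frac{h + \frac{1}{2} \cdot 6 \left(-2 + 6\right)}{1 + 5} = -9 + \frac{h + \frac{1}{2} \cdot 6 \cdot 4}{6} = -9 + \left(h + 12\right) \frac{1}{6} = -9 + \left(12 + h\right) \frac{1}{6} = -9 + \left(2 + \frac{h}{6}\right) = -7 + \frac{h}{6}$)
$\left(l{\left(a \right)} + y{\left(2 \right)}\right)^{2} = \left(5 + \left(-7 + \frac{1}{6} \cdot 2\right)\right)^{2} = \left(5 + \left(-7 + \frac{1}{3}\right)\right)^{2} = \left(5 - \frac{20}{3}\right)^{2} = \left(- \frac{5}{3}\right)^{2} = \frac{25}{9}$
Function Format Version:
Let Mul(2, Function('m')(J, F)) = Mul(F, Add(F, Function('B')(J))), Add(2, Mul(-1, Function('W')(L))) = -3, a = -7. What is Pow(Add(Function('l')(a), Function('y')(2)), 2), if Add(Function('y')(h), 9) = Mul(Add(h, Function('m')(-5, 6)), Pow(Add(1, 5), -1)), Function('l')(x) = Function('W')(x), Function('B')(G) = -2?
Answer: Rational(25, 9) ≈ 2.7778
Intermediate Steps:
Function('W')(L) = 5 (Function('W')(L) = Add(2, Mul(-1, -3)) = Add(2, 3) = 5)
Function('l')(x) = 5
Function('m')(J, F) = Mul(Rational(1, 2), F, Add(-2, F)) (Function('m')(J, F) = Mul(Rational(1, 2), Mul(F, Add(F, -2))) = Mul(Rational(1, 2), Mul(F, Add(-2, F))) = Mul(Rational(1, 2), F, Add(-2, F)))
Function('y')(h) = Add(-7, Mul(Rational(1, 6), h)) (Function('y')(h) = Add(-9, Mul(Add(h, Mul(Rational(1, 2), 6, Add(-2, 6))), Pow(Add(1, 5), -1))) = Add(-9, Mul(Add(h, Mul(Rational(1, 2), 6, 4)), Pow(6, -1))) = Add(-9, Mul(Add(h, 12), Rational(1, 6))) = Add(-9, Mul(Add(12, h), Rational(1, 6))) = Add(-9, Add(2, Mul(Rational(1, 6), h))) = Add(-7, Mul(Rational(1, 6), h)))
Pow(Add(Function('l')(a), Function('y')(2)), 2) = Pow(Add(5, Add(-7, Mul(Rational(1, 6), 2))), 2) = Pow(Add(5, Add(-7, Rational(1, 3))), 2) = Pow(Add(5, Rational(-20, 3)), 2) = Pow(Rational(-5, 3), 2) = Rational(25, 9)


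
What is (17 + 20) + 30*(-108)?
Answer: -3203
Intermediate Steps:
(17 + 20) + 30*(-108) = 37 - 3240 = -3203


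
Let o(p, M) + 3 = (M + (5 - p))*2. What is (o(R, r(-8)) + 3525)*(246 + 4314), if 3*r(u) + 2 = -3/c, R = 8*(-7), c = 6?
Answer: 16609040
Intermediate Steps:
R = -56
r(u) = -⅚ (r(u) = -⅔ + (-3/6)/3 = -⅔ + (-3*⅙)/3 = -⅔ + (⅓)*(-½) = -⅔ - ⅙ = -⅚)
o(p, M) = 7 - 2*p + 2*M (o(p, M) = -3 + (M + (5 - p))*2 = -3 + (5 + M - p)*2 = -3 + (10 - 2*p + 2*M) = 7 - 2*p + 2*M)
(o(R, r(-8)) + 3525)*(246 + 4314) = ((7 - 2*(-56) + 2*(-⅚)) + 3525)*(246 + 4314) = ((7 + 112 - 5/3) + 3525)*4560 = (352/3 + 3525)*4560 = (10927/3)*4560 = 16609040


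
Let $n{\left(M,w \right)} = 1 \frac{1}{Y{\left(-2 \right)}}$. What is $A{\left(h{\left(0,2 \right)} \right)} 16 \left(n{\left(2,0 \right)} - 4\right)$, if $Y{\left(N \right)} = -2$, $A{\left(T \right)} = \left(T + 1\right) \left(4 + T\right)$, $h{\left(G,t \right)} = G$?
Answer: $-288$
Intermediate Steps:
$A{\left(T \right)} = \left(1 + T\right) \left(4 + T\right)$
$n{\left(M,w \right)} = - \frac{1}{2}$ ($n{\left(M,w \right)} = 1 \frac{1}{-2} = 1 \left(- \frac{1}{2}\right) = - \frac{1}{2}$)
$A{\left(h{\left(0,2 \right)} \right)} 16 \left(n{\left(2,0 \right)} - 4\right) = \left(4 + 0^{2} + 5 \cdot 0\right) 16 \left(- \frac{1}{2} - 4\right) = \left(4 + 0 + 0\right) 16 \left(- \frac{9}{2}\right) = 4 \cdot 16 \left(- \frac{9}{2}\right) = 64 \left(- \frac{9}{2}\right) = -288$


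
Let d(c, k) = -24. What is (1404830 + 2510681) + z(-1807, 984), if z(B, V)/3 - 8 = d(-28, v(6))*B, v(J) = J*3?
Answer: 4045639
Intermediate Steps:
v(J) = 3*J
z(B, V) = 24 - 72*B (z(B, V) = 24 + 3*(-24*B) = 24 - 72*B)
(1404830 + 2510681) + z(-1807, 984) = (1404830 + 2510681) + (24 - 72*(-1807)) = 3915511 + (24 + 130104) = 3915511 + 130128 = 4045639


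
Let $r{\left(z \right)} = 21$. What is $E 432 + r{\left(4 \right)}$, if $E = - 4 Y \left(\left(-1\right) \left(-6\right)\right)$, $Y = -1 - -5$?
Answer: $-41451$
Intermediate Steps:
$Y = 4$ ($Y = -1 + 5 = 4$)
$E = -96$ ($E = \left(-4\right) 4 \left(\left(-1\right) \left(-6\right)\right) = \left(-16\right) 6 = -96$)
$E 432 + r{\left(4 \right)} = \left(-96\right) 432 + 21 = -41472 + 21 = -41451$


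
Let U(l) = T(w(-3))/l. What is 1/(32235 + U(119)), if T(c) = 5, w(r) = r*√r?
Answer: 119/3835970 ≈ 3.1022e-5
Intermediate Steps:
w(r) = r^(3/2)
U(l) = 5/l
1/(32235 + U(119)) = 1/(32235 + 5/119) = 1/(3835970/119) = 119/3835970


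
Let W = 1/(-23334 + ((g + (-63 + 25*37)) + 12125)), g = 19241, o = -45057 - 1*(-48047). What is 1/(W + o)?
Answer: 8894/26593061 ≈ 0.00033445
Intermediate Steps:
o = 2990 (o = -45057 + 48047 = 2990)
W = 1/8894 (W = 1/(-23334 + ((19241 + (-63 + 25*37)) + 12125)) = 1/(-23334 + ((19241 + (-63 + 925)) + 12125)) = 1/(-23334 + ((19241 + 862) + 12125)) = 1/(-23334 + (20103 + 12125)) = 1/(-23334 + 32228) = 1/8894 ≈ 0.00011244)
1/(W + o) = 1/(1/8894 + 2990) = 1/(26593061/8894) = 8894/26593061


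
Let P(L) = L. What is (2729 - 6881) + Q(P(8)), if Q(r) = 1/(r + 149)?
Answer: -651863/157 ≈ -4152.0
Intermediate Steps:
Q(r) = 1/(149 + r)
(2729 - 6881) + Q(P(8)) = (2729 - 6881) + 1/(149 + 8) = -4152 + 1/157 = -651863/157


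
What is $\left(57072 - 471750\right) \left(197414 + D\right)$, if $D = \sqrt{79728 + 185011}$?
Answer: $-81863242692 - 414678 \sqrt{264739} \approx -8.2077 \cdot 10^{10}$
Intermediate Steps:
$D = \sqrt{264739} \approx 514.53$
$\left(57072 - 471750\right) \left(197414 + D\right) = \left(57072 - 471750\right) \left(197414 + \sqrt{264739}\right) = - 414678 \left(197414 + \sqrt{264739}\right) = -81863242692 - 414678 \sqrt{264739}$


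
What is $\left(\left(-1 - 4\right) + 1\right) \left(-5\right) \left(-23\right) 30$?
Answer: $-13800$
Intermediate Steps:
$\left(\left(-1 - 4\right) + 1\right) \left(-5\right) \left(-23\right) 30 = \left(-5 + 1\right) \left(-5\right) \left(-23\right) 30 = \left(-4\right) \left(-5\right) \left(-23\right) 30 = 20 \left(-23\right) 30 = \left(-460\right) 30 = -13800$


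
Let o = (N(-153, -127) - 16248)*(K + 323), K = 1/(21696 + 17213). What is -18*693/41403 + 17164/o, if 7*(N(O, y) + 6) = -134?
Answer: -1504278977959625/4939382600951824 ≈ -0.30455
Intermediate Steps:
N(O, y) = -176/7 (N(O, y) = -6 + (⅐)*(-134) = -6 - 134/7 = -176/7)
K = 1/38909 ≈ 2.5701e-5
o = -1431601362496/272363 (o = (-176/7 - 16248)*(1/38909 + 323) = -113912/7*12567608/38909 = -1431601362496/272363 ≈ -5.2562e+6)
-18*693/41403 + 17164/o = -18*693/41403 + 17164/(-1431601362496/272363) = -12474*1/41403 + 17164*(-272363/1431601362496) = -4158/13801 - 1168709633/357900340624 = -1504278977959625/4939382600951824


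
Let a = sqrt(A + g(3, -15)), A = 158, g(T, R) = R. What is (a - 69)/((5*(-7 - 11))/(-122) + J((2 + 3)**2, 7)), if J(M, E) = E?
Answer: -4209/472 + 61*sqrt(143)/472 ≈ -7.3719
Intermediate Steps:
a = sqrt(143) (a = sqrt(158 - 15) = sqrt(143) ≈ 11.958)
(a - 69)/((5*(-7 - 11))/(-122) + J((2 + 3)**2, 7)) = (sqrt(143) - 69)/((5*(-7 - 11))/(-122) + 7) = (-69 + sqrt(143))/((5*(-18))*(-1/122) + 7) = (-69 + sqrt(143))/(-90*(-1/122) + 7) = (-69 + sqrt(143))/(45/61 + 7) = (-69 + sqrt(143))/(472/61) = (-69 + sqrt(143))*(61/472) = -4209/472 + 61*sqrt(143)/472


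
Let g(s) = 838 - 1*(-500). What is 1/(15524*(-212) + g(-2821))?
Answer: -1/3289750 ≈ -3.0397e-7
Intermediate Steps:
g(s) = 1338 (g(s) = 838 + 500 = 1338)
1/(15524*(-212) + g(-2821)) = 1/(15524*(-212) + 1338) = 1/(-3291088 + 1338) = 1/(-3289750) = -1/3289750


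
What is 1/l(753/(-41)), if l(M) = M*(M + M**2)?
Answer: -68921/403710408 ≈ -0.00017072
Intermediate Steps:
1/l(753/(-41)) = 1/((753/(-41))**2*(1 + 753/(-41))) = 1/((753*(-1/41))**2*(1 + 753*(-1/41))) = 1/((-753/41)**2*(1 - 753/41)) = 1/((567009/1681)*(-712/41)) = 1/(-403710408/68921) = -68921/403710408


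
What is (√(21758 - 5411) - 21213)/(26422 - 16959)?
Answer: -21213/9463 + √16347/9463 ≈ -2.2282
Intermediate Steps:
(√(21758 - 5411) - 21213)/(26422 - 16959) = (√16347 - 21213)/9463 = (-21213 + √16347)*(1/9463) = -21213/9463 + √16347/9463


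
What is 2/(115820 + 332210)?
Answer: 1/224015 ≈ 4.4640e-6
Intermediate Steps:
2/(115820 + 332210) = 2/448030 = (1/448030)*2 = 1/224015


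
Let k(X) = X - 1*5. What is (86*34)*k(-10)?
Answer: -43860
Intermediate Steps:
k(X) = -5 + X (k(X) = X - 5 = -5 + X)
(86*34)*k(-10) = (86*34)*(-5 - 10) = 2924*(-15) = -43860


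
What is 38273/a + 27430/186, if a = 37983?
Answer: 174832078/1177473 ≈ 148.48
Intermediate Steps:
38273/a + 27430/186 = 38273/37983 + 27430/186 = 38273*(1/37983) + 27430*(1/186) = 38273/37983 + 13715/93 = 174832078/1177473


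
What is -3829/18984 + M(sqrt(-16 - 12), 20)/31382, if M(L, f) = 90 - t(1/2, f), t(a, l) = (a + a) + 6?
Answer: -8470429/42553992 ≈ -0.19905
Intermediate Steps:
t(a, l) = 6 + 2*a (t(a, l) = 2*a + 6 = 6 + 2*a)
M(L, f) = 83 (M(L, f) = 90 - (6 + 2/2) = 90 - (6 + 2*(1/2)) = 90 - (6 + 1) = 90 - 1*7 = 90 - 7 = 83)
-3829/18984 + M(sqrt(-16 - 12), 20)/31382 = -3829/18984 + 83/31382 = -3829*1/18984 + 83*(1/31382) = -547/2712 + 83/31382 = -8470429/42553992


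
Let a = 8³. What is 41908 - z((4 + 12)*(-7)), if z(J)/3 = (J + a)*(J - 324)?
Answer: 565108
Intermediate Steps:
a = 512
z(J) = 3*(-324 + J)*(512 + J) (z(J) = 3*((J + 512)*(J - 324)) = 3*((512 + J)*(-324 + J)) = 3*((-324 + J)*(512 + J)) = 3*(-324 + J)*(512 + J))
41908 - z((4 + 12)*(-7)) = 41908 - (-497664 + 3*((4 + 12)*(-7))² + 564*((4 + 12)*(-7))) = 41908 - (-497664 + 3*(16*(-7))² + 564*(16*(-7))) = 41908 - (-497664 + 3*(-112)² + 564*(-112)) = 41908 - (-497664 + 3*12544 - 63168) = 41908 - (-497664 + 37632 - 63168) = 41908 - 1*(-523200) = 41908 + 523200 = 565108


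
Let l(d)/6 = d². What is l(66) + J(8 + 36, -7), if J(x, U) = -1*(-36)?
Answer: 26172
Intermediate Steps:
l(d) = 6*d²
J(x, U) = 36
l(66) + J(8 + 36, -7) = 6*66² + 36 = 6*4356 + 36 = 26136 + 36 = 26172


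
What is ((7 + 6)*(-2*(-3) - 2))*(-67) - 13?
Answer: -3497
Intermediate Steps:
((7 + 6)*(-2*(-3) - 2))*(-67) - 13 = (13*(6 - 2))*(-67) - 13 = (13*4)*(-67) - 13 = 52*(-67) - 13 = -3484 - 13 = -3497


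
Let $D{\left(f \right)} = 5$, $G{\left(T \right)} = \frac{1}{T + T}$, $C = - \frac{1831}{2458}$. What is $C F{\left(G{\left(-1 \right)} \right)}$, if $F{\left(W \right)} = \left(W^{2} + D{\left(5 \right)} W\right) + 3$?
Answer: $- \frac{5493}{9832} \approx -0.55869$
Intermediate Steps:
$C = - \frac{1831}{2458}$ ($C = \left(-1831\right) \frac{1}{2458} = - \frac{1831}{2458} \approx -0.74492$)
$G{\left(T \right)} = \frac{1}{2 T}$
$F{\left(W \right)} = 3 + W^{2} + 5 W$ ($F{\left(W \right)} = \left(W^{2} + 5 W\right) + 3 = 3 + W^{2} + 5 W$)
$C F{\left(G{\left(-1 \right)} \right)} = - \frac{1831 \left(3 + \left(\frac{1}{2 \left(-1\right)}\right)^{2} + 5 \frac{1}{2 \left(-1\right)}\right)}{2458} = - \frac{1831 \left(3 + \left(\frac{1}{2} \left(-1\right)\right)^{2} + 5 \cdot \frac{1}{2} \left(-1\right)\right)}{2458} = - \frac{1831 \left(3 + \left(- \frac{1}{2}\right)^{2} + 5 \left(- \frac{1}{2}\right)\right)}{2458} = - \frac{1831 \left(3 + \frac{1}{4} - \frac{5}{2}\right)}{2458} = \left(- \frac{1831}{2458}\right) \frac{3}{4} = - \frac{5493}{9832}$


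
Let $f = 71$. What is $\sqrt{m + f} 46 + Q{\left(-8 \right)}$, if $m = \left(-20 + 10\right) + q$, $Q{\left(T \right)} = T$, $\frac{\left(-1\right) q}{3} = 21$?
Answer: $-8 + 46 i \sqrt{2} \approx -8.0 + 65.054 i$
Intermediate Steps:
$q = -63$ ($q = \left(-3\right) 21 = -63$)
$m = -73$ ($m = \left(-20 + 10\right) - 63 = -10 - 63 = -73$)
$\sqrt{m + f} 46 + Q{\left(-8 \right)} = \sqrt{-73 + 71} \cdot 46 - 8 = \sqrt{-2} \cdot 46 - 8 = i \sqrt{2} \cdot 46 - 8 = 46 i \sqrt{2} - 8 = -8 + 46 i \sqrt{2}$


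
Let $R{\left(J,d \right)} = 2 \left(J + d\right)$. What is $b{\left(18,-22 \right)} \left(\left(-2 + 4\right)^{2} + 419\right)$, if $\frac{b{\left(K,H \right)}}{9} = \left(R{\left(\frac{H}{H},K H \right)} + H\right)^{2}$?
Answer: $2510122608$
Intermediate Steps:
$R{\left(J,d \right)} = 2 J + 2 d$
$b{\left(K,H \right)} = 9 \left(2 + H + 2 H K\right)^{2}$ ($b{\left(K,H \right)} = 9 \left(\left(2 \frac{H}{H} + 2 K H\right) + H\right)^{2} = 9 \left(\left(2 \cdot 1 + 2 H K\right) + H\right)^{2} = 9 \left(\left(2 + 2 H K\right) + H\right)^{2} = 9 \left(2 + H + 2 H K\right)^{2}$)
$b{\left(18,-22 \right)} \left(\left(-2 + 4\right)^{2} + 419\right) = 9 \left(2 - 22 + 2 \left(-22\right) 18\right)^{2} \left(\left(-2 + 4\right)^{2} + 419\right) = 9 \left(2 - 22 - 792\right)^{2} \left(2^{2} + 419\right) = 9 \left(-812\right)^{2} \left(4 + 419\right) = 9 \cdot 659344 \cdot 423 = 5934096 \cdot 423 = 2510122608$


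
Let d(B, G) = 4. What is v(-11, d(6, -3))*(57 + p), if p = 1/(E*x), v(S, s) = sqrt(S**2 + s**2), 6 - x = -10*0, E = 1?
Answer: 343*sqrt(137)/6 ≈ 669.12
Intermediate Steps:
x = 6 (x = 6 - (-10)*0 = 6 - 1*0 = 6 + 0 = 6)
p = 1/6 (p = 1/(1*6) = 1/6 ≈ 0.16667)
v(-11, d(6, -3))*(57 + p) = sqrt((-11)**2 + 4**2)*(57 + 1/6) = sqrt(121 + 16)*(343/6) = sqrt(137)*(343/6) = 343*sqrt(137)/6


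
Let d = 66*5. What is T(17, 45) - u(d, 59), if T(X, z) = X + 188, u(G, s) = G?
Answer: -125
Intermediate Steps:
d = 330
T(X, z) = 188 + X
T(17, 45) - u(d, 59) = (188 + 17) - 1*330 = 205 - 330 = -125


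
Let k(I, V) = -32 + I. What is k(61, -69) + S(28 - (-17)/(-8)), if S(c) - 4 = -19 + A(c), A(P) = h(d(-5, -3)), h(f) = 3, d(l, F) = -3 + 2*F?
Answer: 17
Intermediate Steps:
A(P) = 3
S(c) = -12 (S(c) = 4 + (-19 + 3) = 4 - 16 = -12)
k(61, -69) + S(28 - (-17)/(-8)) = (-32 + 61) - 12 = 29 - 12 = 17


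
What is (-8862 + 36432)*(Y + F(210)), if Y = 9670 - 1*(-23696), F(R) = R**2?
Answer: 2135737620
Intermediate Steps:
Y = 33366 (Y = 9670 + 23696 = 33366)
(-8862 + 36432)*(Y + F(210)) = (-8862 + 36432)*(33366 + 210**2) = 27570*(33366 + 44100) = 27570*77466 = 2135737620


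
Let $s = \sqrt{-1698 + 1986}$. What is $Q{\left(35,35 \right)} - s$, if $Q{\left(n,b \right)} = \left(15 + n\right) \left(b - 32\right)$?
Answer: $150 - 12 \sqrt{2} \approx 133.03$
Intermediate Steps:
$Q{\left(n,b \right)} = \left(-32 + b\right) \left(15 + n\right)$ ($Q{\left(n,b \right)} = \left(15 + n\right) \left(-32 + b\right) = \left(-32 + b\right) \left(15 + n\right)$)
$s = 12 \sqrt{2}$ ($s = \sqrt{288} = 12 \sqrt{2} \approx 16.971$)
$Q{\left(35,35 \right)} - s = \left(-480 - 1120 + 15 \cdot 35 + 35 \cdot 35\right) - 12 \sqrt{2} = \left(-480 - 1120 + 525 + 1225\right) - 12 \sqrt{2} = 150 - 12 \sqrt{2}$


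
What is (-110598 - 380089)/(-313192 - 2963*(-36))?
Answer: 490687/206524 ≈ 2.3759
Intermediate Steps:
(-110598 - 380089)/(-313192 - 2963*(-36)) = -490687/(-313192 + 106668) = -490687/(-206524) = -490687*(-1/206524) = 490687/206524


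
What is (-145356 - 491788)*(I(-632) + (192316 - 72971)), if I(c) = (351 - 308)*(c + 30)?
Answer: -59546841096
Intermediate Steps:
I(c) = 1290 + 43*c (I(c) = 43*(30 + c) = 1290 + 43*c)
(-145356 - 491788)*(I(-632) + (192316 - 72971)) = (-145356 - 491788)*((1290 + 43*(-632)) + (192316 - 72971)) = -637144*((1290 - 27176) + 119345) = -637144*(-25886 + 119345) = -637144*93459 = -59546841096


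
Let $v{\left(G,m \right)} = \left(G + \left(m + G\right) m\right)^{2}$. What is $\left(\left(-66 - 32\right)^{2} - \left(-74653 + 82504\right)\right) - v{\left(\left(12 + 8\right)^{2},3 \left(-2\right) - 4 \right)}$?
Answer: $-12248247$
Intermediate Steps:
$v{\left(G,m \right)} = \left(G + m \left(G + m\right)\right)^{2}$ ($v{\left(G,m \right)} = \left(G + \left(G + m\right) m\right)^{2} = \left(G + m \left(G + m\right)\right)^{2}$)
$\left(\left(-66 - 32\right)^{2} - \left(-74653 + 82504\right)\right) - v{\left(\left(12 + 8\right)^{2},3 \left(-2\right) - 4 \right)} = \left(\left(-66 - 32\right)^{2} - \left(-74653 + 82504\right)\right) - \left(\left(12 + 8\right)^{2} + \left(3 \left(-2\right) - 4\right)^{2} + \left(12 + 8\right)^{2} \left(3 \left(-2\right) - 4\right)\right)^{2} = \left(\left(-98\right)^{2} - 7851\right) - \left(20^{2} + \left(-6 - 4\right)^{2} + 20^{2} \left(-6 - 4\right)\right)^{2} = \left(9604 - 7851\right) - \left(400 + \left(-10\right)^{2} + 400 \left(-10\right)\right)^{2} = 1753 - \left(400 + 100 - 4000\right)^{2} = 1753 - \left(-3500\right)^{2} = 1753 - 12250000 = -12248247$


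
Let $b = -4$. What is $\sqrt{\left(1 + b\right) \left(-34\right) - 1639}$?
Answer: $i \sqrt{1537} \approx 39.205 i$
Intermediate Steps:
$\sqrt{\left(1 + b\right) \left(-34\right) - 1639} = \sqrt{\left(1 - 4\right) \left(-34\right) - 1639} = \sqrt{\left(-3\right) \left(-34\right) - 1639} = \sqrt{102 - 1639} = \sqrt{-1537} = i \sqrt{1537}$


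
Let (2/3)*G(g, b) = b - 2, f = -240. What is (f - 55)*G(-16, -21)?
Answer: 20355/2 ≈ 10178.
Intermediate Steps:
G(g, b) = -3 + 3*b/2 (G(g, b) = 3*(b - 2)/2 = 3*(-2 + b)/2 = -3 + 3*b/2)
(f - 55)*G(-16, -21) = (-240 - 55)*(-3 + (3/2)*(-21)) = -295*(-3 - 63/2) = -295*(-69/2) = 20355/2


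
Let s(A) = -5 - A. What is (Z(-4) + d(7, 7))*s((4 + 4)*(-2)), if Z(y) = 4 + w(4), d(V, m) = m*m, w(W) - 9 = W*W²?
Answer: 1386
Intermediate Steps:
w(W) = 9 + W³ (w(W) = 9 + W*W² = 9 + W³)
d(V, m) = m²
Z(y) = 77 (Z(y) = 4 + (9 + 4³) = 4 + (9 + 64) = 4 + 73 = 77)
(Z(-4) + d(7, 7))*s((4 + 4)*(-2)) = (77 + 7²)*(-5 - (4 + 4)*(-2)) = (77 + 49)*(-5 - 8*(-2)) = 126*(-5 - 1*(-16)) = 126*(-5 + 16) = 126*11 = 1386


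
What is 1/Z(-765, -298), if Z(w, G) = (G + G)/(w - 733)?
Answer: 749/298 ≈ 2.5134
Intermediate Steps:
Z(w, G) = 2*G/(-733 + w) (Z(w, G) = (2*G)/(-733 + w) = 2*G/(-733 + w))
1/Z(-765, -298) = 1/(2*(-298)/(-733 - 765)) = 1/(2*(-298)/(-1498)) = 1/(2*(-298)*(-1/1498)) = 1/(298/749) = 749/298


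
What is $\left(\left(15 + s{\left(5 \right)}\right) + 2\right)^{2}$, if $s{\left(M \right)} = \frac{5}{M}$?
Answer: $324$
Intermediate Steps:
$\left(\left(15 + s{\left(5 \right)}\right) + 2\right)^{2} = \left(\left(15 + \frac{5}{5}\right) + 2\right)^{2} = \left(\left(15 + 5 \cdot \frac{1}{5}\right) + 2\right)^{2} = \left(\left(15 + 1\right) + 2\right)^{2} = \left(16 + 2\right)^{2} = 18^{2} = 324$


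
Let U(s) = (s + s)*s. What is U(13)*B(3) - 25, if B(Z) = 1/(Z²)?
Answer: 113/9 ≈ 12.556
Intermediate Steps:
U(s) = 2*s² (U(s) = (2*s)*s = 2*s²)
B(Z) = Z⁻²
U(13)*B(3) - 25 = (2*13²)/3² - 25 = (2*169)*(⅑) - 25 = 338*(⅑) - 25 = 338/9 - 25 = 113/9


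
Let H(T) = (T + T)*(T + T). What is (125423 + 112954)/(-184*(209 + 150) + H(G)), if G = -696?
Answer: 238377/1871608 ≈ 0.12736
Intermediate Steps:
H(T) = 4*T**2 (H(T) = (2*T)*(2*T) = 4*T**2)
(125423 + 112954)/(-184*(209 + 150) + H(G)) = (125423 + 112954)/(-184*(209 + 150) + 4*(-696)**2) = 238377/(-184*359 + 4*484416) = 238377/(-66056 + 1937664) = 238377/1871608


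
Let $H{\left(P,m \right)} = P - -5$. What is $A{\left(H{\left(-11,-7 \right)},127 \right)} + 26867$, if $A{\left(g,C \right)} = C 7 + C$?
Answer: $27883$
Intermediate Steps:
$H{\left(P,m \right)} = 5 + P$ ($H{\left(P,m \right)} = P + 5 = 5 + P$)
$A{\left(g,C \right)} = 8 C$ ($A{\left(g,C \right)} = 7 C + C = 8 C$)
$A{\left(H{\left(-11,-7 \right)},127 \right)} + 26867 = 8 \cdot 127 + 26867 = 1016 + 26867 = 27883$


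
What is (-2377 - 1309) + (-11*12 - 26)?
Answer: -3844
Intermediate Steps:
(-2377 - 1309) + (-11*12 - 26) = -3686 + (-132 - 26) = -3686 - 158 = -3844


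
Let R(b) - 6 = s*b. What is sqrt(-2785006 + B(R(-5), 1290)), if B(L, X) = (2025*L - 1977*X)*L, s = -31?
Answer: I*sqrt(360898111) ≈ 18997.0*I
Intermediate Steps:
R(b) = 6 - 31*b
B(L, X) = L*(-1977*X + 2025*L) (B(L, X) = (-1977*X + 2025*L)*L = L*(-1977*X + 2025*L))
sqrt(-2785006 + B(R(-5), 1290)) = sqrt(-2785006 + 3*(6 - 31*(-5))*(-659*1290 + 675*(6 - 31*(-5)))) = sqrt(-2785006 + 3*(6 + 155)*(-850110 + 675*(6 + 155))) = sqrt(-2785006 + 3*161*(-850110 + 675*161)) = sqrt(-2785006 + 3*161*(-850110 + 108675)) = sqrt(-2785006 + 3*161*(-741435)) = sqrt(-2785006 - 358113105) = sqrt(-360898111) = I*sqrt(360898111)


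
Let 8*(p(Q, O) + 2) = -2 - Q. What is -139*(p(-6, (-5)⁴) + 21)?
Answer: -5421/2 ≈ -2710.5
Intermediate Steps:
p(Q, O) = -9/4 - Q/8 (p(Q, O) = -2 + (-2 - Q)/8 = -2 + (-¼ - Q/8) = -9/4 - Q/8)
-139*(p(-6, (-5)⁴) + 21) = -139*((-9/4 - ⅛*(-6)) + 21) = -139*((-9/4 + ¾) + 21) = -139*(-3/2 + 21) = -139*39/2 = -5421/2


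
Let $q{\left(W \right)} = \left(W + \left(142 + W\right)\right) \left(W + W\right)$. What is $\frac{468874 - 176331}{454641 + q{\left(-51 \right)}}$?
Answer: $\frac{292543}{450561} \approx 0.64929$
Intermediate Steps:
$q{\left(W \right)} = 2 W \left(142 + 2 W\right)$ ($q{\left(W \right)} = \left(142 + 2 W\right) 2 W = 2 W \left(142 + 2 W\right)$)
$\frac{468874 - 176331}{454641 + q{\left(-51 \right)}} = \frac{468874 - 176331}{454641 + 4 \left(-51\right) \left(71 - 51\right)} = \frac{292543}{454641 + 4 \left(-51\right) 20} = \frac{292543}{454641 - 4080} = \frac{292543}{450561}$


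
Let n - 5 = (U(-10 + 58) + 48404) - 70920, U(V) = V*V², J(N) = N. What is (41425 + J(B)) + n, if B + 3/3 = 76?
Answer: 129581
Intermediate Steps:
B = 75 (B = -1 + 76 = 75)
U(V) = V³
n = 88081 (n = 5 + (((-10 + 58)³ + 48404) - 70920) = 5 + ((48³ + 48404) - 70920) = 5 + ((110592 + 48404) - 70920) = 5 + (158996 - 70920) = 5 + 88076 = 88081)
(41425 + J(B)) + n = (41425 + 75) + 88081 = 41500 + 88081 = 129581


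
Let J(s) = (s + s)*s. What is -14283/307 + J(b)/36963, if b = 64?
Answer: -525427585/11347641 ≈ -46.303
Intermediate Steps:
J(s) = 2*s² (J(s) = (2*s)*s = 2*s²)
-14283/307 + J(b)/36963 = -14283/307 + (2*64²)/36963 = -14283*1/307 + (2*4096)*(1/36963) = -14283/307 + 8192*(1/36963) = -14283/307 + 8192/36963 = -525427585/11347641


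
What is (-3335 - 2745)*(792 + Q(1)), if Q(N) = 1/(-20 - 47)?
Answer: -322623040/67 ≈ -4.8153e+6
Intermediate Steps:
Q(N) = -1/67 (Q(N) = 1/(-67) = -1/67)
(-3335 - 2745)*(792 + Q(1)) = (-3335 - 2745)*(792 - 1/67) = -6080*53063/67 = -322623040/67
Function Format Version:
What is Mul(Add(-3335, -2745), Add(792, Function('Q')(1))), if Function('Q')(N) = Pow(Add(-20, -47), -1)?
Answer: Rational(-322623040, 67) ≈ -4.8153e+6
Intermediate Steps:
Function('Q')(N) = Rational(-1, 67) (Function('Q')(N) = Pow(-67, -1) = Rational(-1, 67))
Mul(Add(-3335, -2745), Add(792, Function('Q')(1))) = Mul(Add(-3335, -2745), Add(792, Rational(-1, 67))) = Mul(-6080, Rational(53063, 67)) = Rational(-322623040, 67)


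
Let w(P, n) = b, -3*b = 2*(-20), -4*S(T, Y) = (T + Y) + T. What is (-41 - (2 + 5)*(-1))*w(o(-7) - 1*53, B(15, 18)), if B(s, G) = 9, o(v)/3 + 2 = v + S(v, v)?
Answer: -1360/3 ≈ -453.33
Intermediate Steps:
S(T, Y) = -T/2 - Y/4 (S(T, Y) = -((T + Y) + T)/4 = -(Y + 2*T)/4 = -T/2 - Y/4)
o(v) = -6 + 3*v/4 (o(v) = -6 + 3*(v + (-v/2 - v/4)) = -6 + 3*(v - 3*v/4) = -6 + 3*(v/4) = -6 + 3*v/4)
b = 40/3 (b = -2*(-20)/3 = -1/3*(-40) = 40/3 ≈ 13.333)
w(P, n) = 40/3
(-41 - (2 + 5)*(-1))*w(o(-7) - 1*53, B(15, 18)) = (-41 - (2 + 5)*(-1))*(40/3) = (-41 - 7*(-1))*(40/3) = (-41 - 1*(-7))*(40/3) = (-41 + 7)*(40/3) = -34*40/3 = -1360/3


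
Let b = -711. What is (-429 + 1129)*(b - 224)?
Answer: -654500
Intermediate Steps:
(-429 + 1129)*(b - 224) = (-429 + 1129)*(-711 - 224) = 700*(-935) = -654500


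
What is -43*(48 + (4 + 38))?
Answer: -3870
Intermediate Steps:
-43*(48 + (4 + 38)) = -43*(48 + 42) = -43*90 = -3870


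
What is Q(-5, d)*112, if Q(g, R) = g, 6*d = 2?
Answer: -560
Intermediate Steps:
d = 1/3 (d = (1/6)*2 = 1/3 ≈ 0.33333)
Q(-5, d)*112 = -5*112 = -560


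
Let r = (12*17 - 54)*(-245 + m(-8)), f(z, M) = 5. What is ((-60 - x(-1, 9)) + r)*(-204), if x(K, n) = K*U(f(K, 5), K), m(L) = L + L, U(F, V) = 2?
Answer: 7998432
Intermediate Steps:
m(L) = 2*L
x(K, n) = 2*K (x(K, n) = K*2 = 2*K)
r = -39150 (r = (12*17 - 54)*(-245 + 2*(-8)) = (204 - 54)*(-245 - 16) = 150*(-261) = -39150)
((-60 - x(-1, 9)) + r)*(-204) = ((-60 - 2*(-1)) - 39150)*(-204) = ((-60 - 1*(-2)) - 39150)*(-204) = ((-60 + 2) - 39150)*(-204) = (-58 - 39150)*(-204) = -39208*(-204) = 7998432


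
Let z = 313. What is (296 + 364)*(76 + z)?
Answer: 256740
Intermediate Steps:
(296 + 364)*(76 + z) = (296 + 364)*(76 + 313) = 660*389 = 256740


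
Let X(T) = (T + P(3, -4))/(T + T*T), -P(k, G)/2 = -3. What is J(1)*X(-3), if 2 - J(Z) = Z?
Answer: ½ ≈ 0.50000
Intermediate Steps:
P(k, G) = 6 (P(k, G) = -2*(-3) = 6)
J(Z) = 2 - Z
X(T) = (6 + T)/(T + T²) (X(T) = (T + 6)/(T + T*T) = (6 + T)/(T + T²))
J(1)*X(-3) = (2 - 1*1)*((6 - 3)/((-3)*(1 - 3))) = (2 - 1)*(-⅓*3/(-2)) = 1*(-⅓*(-½)*3) = 1*(½) = ½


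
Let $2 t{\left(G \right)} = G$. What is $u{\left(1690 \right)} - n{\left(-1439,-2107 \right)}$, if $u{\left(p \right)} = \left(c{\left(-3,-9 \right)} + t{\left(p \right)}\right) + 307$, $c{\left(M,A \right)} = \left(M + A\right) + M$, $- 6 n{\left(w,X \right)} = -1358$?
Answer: $\frac{2732}{3} \approx 910.67$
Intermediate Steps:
$t{\left(G \right)} = \frac{G}{2}$
$n{\left(w,X \right)} = \frac{679}{3}$ ($n{\left(w,X \right)} = \left(- \frac{1}{6}\right) \left(-1358\right) = \frac{679}{3}$)
$c{\left(M,A \right)} = A + 2 M$ ($c{\left(M,A \right)} = \left(A + M\right) + M = A + 2 M$)
$u{\left(p \right)} = 292 + \frac{p}{2}$ ($u{\left(p \right)} = \left(\left(-9 + 2 \left(-3\right)\right) + \frac{p}{2}\right) + 307 = \left(\left(-9 - 6\right) + \frac{p}{2}\right) + 307 = \left(-15 + \frac{p}{2}\right) + 307 = 292 + \frac{p}{2}$)
$u{\left(1690 \right)} - n{\left(-1439,-2107 \right)} = \left(292 + \frac{1}{2} \cdot 1690\right) - \frac{679}{3} = \left(292 + 845\right) - \frac{679}{3} = 1137 - \frac{679}{3} = \frac{2732}{3}$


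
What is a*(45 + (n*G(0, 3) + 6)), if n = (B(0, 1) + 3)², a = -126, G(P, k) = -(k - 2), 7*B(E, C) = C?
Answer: -36270/7 ≈ -5181.4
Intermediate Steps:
B(E, C) = C/7
G(P, k) = 2 - k (G(P, k) = -(-2 + k) = 2 - k)
n = 484/49 (n = ((⅐)*1 + 3)² = (⅐ + 3)² = (22/7)² = 484/49 ≈ 9.8775)
a*(45 + (n*G(0, 3) + 6)) = -126*(45 + (484*(2 - 1*3)/49 + 6)) = -126*(45 + (484*(2 - 3)/49 + 6)) = -126*(45 + ((484/49)*(-1) + 6)) = -126*(45 + (-484/49 + 6)) = -126*(45 - 190/49) = -126*2015/49 = -36270/7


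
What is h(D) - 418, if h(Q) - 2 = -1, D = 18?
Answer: -417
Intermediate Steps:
h(Q) = 1 (h(Q) = 2 - 1 = 1)
h(D) - 418 = 1 - 418 = -417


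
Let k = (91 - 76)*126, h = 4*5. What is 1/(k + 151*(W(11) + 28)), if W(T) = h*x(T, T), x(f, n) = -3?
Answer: -1/2942 ≈ -0.00033990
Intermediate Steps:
h = 20
W(T) = -60 (W(T) = 20*(-3) = -60)
k = 1890 (k = 15*126 = 1890)
1/(k + 151*(W(11) + 28)) = 1/(1890 + 151*(-60 + 28)) = 1/(1890 + 151*(-32)) = 1/(1890 - 4832) = 1/(-2942) = -1/2942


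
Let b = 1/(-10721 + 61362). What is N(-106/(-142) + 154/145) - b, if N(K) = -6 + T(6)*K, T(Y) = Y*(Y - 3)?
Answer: 13843821157/521349095 ≈ 26.554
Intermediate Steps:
T(Y) = Y*(-3 + Y)
N(K) = -6 + 18*K (N(K) = -6 + (6*(-3 + 6))*K = -6 + (6*3)*K = -6 + 18*K)
b = 1/50641 ≈ 1.9747e-5
N(-106/(-142) + 154/145) - b = (-6 + 18*(-106/(-142) + 154/145)) - 1*1/50641 = (-6 + 18*(-106*(-1/142) + 154*(1/145))) - 1/50641 = (-6 + 18*(53/71 + 154/145)) - 1/50641 = (-6 + 18*(18619/10295)) - 1/50641 = (-6 + 335142/10295) - 1/50641 = 273372/10295 - 1/50641 = 13843821157/521349095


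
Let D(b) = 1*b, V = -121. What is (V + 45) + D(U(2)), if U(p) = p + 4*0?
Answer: -74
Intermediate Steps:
U(p) = p (U(p) = p + 0 = p)
D(b) = b
(V + 45) + D(U(2)) = (-121 + 45) + 2 = -76 + 2 = -74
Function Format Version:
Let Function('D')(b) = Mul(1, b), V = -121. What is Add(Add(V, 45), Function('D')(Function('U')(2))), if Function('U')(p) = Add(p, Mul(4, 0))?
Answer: -74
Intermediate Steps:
Function('U')(p) = p (Function('U')(p) = Add(p, 0) = p)
Function('D')(b) = b
Add(Add(V, 45), Function('D')(Function('U')(2))) = Add(Add(-121, 45), 2) = Add(-76, 2) = -74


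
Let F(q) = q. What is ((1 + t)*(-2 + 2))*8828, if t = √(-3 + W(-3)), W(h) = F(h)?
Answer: 0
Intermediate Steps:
W(h) = h
t = I*√6 (t = √(-3 - 3) = √(-6) = I*√6 ≈ 2.4495*I)
((1 + t)*(-2 + 2))*8828 = ((1 + I*√6)*(-2 + 2))*8828 = ((1 + I*√6)*0)*8828 = 0*8828 = 0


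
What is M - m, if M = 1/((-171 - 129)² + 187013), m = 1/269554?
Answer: -7459/74669962202 ≈ -9.9893e-8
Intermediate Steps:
m = 1/269554 ≈ 3.7098e-6
M = 1/277013 (M = 1/((-300)² + 187013) = 1/(90000 + 187013) = 1/277013 ≈ 3.6099e-6)
M - m = 1/277013 - 1*1/269554 = 1/277013 - 1/269554 = -7459/74669962202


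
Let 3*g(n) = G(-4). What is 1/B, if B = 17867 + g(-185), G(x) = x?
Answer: 3/53597 ≈ 5.5973e-5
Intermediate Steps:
g(n) = -4/3 (g(n) = (1/3)*(-4) = -4/3)
B = 53597/3 (B = 17867 - 4/3 = 53597/3 ≈ 17866.)
1/B = 1/(53597/3) = 3/53597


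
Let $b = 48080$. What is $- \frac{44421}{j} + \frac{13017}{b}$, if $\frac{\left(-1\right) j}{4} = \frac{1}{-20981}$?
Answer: $- \frac{11202603939003}{48080} \approx -2.33 \cdot 10^{8}$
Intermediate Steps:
$j = \frac{4}{20981}$ ($j = - \frac{4}{-20981} = \left(-4\right) \left(- \frac{1}{20981}\right) = \frac{4}{20981} \approx 0.00019065$)
$- \frac{44421}{j} + \frac{13017}{b} = - \frac{44421}{\frac{4}{20981}} + \frac{13017}{48080} = \left(-44421\right) \frac{20981}{4} + 13017 \cdot \frac{1}{48080} = - \frac{931997001}{4} + \frac{13017}{48080} = - \frac{11202603939003}{48080}$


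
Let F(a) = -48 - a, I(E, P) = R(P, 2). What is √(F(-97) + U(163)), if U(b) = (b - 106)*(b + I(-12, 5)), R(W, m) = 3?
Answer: √9511 ≈ 97.524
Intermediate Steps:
I(E, P) = 3
U(b) = (-106 + b)*(3 + b) (U(b) = (b - 106)*(b + 3) = (-106 + b)*(3 + b))
√(F(-97) + U(163)) = √((-48 - 1*(-97)) + (-318 + 163² - 103*163)) = √((-48 + 97) + (-318 + 26569 - 16789)) = √(49 + 9462) = √9511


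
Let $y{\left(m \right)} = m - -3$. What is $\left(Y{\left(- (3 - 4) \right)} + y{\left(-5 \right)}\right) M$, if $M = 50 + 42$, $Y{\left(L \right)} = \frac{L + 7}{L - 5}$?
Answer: $-368$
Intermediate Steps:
$Y{\left(L \right)} = \frac{7 + L}{-5 + L}$
$M = 92$
$y{\left(m \right)} = 3 + m$ ($y{\left(m \right)} = m + 3 = 3 + m$)
$\left(Y{\left(- (3 - 4) \right)} + y{\left(-5 \right)}\right) M = \left(\frac{7 - \left(3 - 4\right)}{-5 - \left(3 - 4\right)} + \left(3 - 5\right)\right) 92 = \left(\frac{7 - -1}{-5 - -1} - 2\right) 92 = \left(\frac{7 + 1}{-5 + 1} - 2\right) 92 = \left(\frac{1}{-4} \cdot 8 - 2\right) 92 = \left(\left(- \frac{1}{4}\right) 8 - 2\right) 92 = \left(-2 - 2\right) 92 = \left(-4\right) 92 = -368$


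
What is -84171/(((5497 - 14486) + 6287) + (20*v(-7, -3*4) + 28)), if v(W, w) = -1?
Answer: 28057/898 ≈ 31.244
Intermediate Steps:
-84171/(((5497 - 14486) + 6287) + (20*v(-7, -3*4) + 28)) = -84171/(((5497 - 14486) + 6287) + (20*(-1) + 28)) = -84171/((-8989 + 6287) + (-20 + 28)) = -84171/(-2702 + 8) = -84171/(-2694) = -84171*(-1/2694) = 28057/898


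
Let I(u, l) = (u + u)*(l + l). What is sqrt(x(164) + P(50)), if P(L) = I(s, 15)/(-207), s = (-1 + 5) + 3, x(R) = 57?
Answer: sqrt(261717)/69 ≈ 7.4142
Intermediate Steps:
s = 7 (s = 4 + 3 = 7)
I(u, l) = 4*l*u (I(u, l) = (2*u)*(2*l) = 4*l*u)
P(L) = -140/69 (P(L) = (4*15*7)/(-207) = 420*(-1/207) = -140/69)
sqrt(x(164) + P(50)) = sqrt(57 - 140/69) = sqrt(3793/69) = sqrt(261717)/69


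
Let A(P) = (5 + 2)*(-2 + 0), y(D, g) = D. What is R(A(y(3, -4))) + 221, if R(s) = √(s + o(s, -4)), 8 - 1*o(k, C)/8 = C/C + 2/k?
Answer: 221 + √2114/7 ≈ 227.57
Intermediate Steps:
A(P) = -14 (A(P) = 7*(-2) = -14)
o(k, C) = 56 - 16/k (o(k, C) = 64 - 8*(C/C + 2/k) = 64 - 8*(1 + 2/k) = 64 + (-8 - 16/k) = 56 - 16/k)
R(s) = √(56 + s - 16/s) (R(s) = √(s + (56 - 16/s)) = √(56 + s - 16/s))
R(A(y(3, -4))) + 221 = √(56 - 14 - 16/(-14)) + 221 = √(56 - 14 - 16*(-1/14)) + 221 = √(56 - 14 + 8/7) + 221 = √(302/7) + 221 = √2114/7 + 221 = 221 + √2114/7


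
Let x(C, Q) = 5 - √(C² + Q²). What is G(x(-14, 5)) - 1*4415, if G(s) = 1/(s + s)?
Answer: -1730685/392 - √221/392 ≈ -4415.0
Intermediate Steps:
G(s) = 1/(2*s)
G(x(-14, 5)) - 1*4415 = 1/(2*(5 - √((-14)² + 5²))) - 1*4415 = 1/(2*(5 - √(196 + 25))) - 4415 = 1/(2*(5 - √221)) - 4415 = -4415 + 1/(2*(5 - √221))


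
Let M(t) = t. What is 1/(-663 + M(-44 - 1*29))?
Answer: -1/736 ≈ -0.0013587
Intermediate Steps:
1/(-663 + M(-44 - 1*29)) = 1/(-663 + (-44 - 1*29)) = 1/(-663 + (-44 - 29)) = 1/(-663 - 73) = 1/(-736) = -1/736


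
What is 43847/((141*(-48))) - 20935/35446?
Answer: -847944421/119949264 ≈ -7.0692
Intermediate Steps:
43847/((141*(-48))) - 20935/35446 = 43847/(-6768) - 20935*1/35446 = 43847*(-1/6768) - 20935/35446 = -43847/6768 - 20935/35446 = -847944421/119949264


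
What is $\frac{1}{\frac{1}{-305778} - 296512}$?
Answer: $- \frac{305778}{90666846337} \approx -3.3725 \cdot 10^{-6}$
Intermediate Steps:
$\frac{1}{\frac{1}{-305778} - 296512} = \frac{1}{- \frac{1}{305778} - 296512} = \frac{1}{- \frac{90666846337}{305778}} = - \frac{305778}{90666846337}$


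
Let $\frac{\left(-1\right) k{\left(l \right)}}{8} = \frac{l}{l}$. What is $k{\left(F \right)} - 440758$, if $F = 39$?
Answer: $-440766$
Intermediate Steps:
$k{\left(l \right)} = -8$ ($k{\left(l \right)} = - 8 \frac{l}{l} = \left(-8\right) 1 = -8$)
$k{\left(F \right)} - 440758 = -8 - 440758 = -440766$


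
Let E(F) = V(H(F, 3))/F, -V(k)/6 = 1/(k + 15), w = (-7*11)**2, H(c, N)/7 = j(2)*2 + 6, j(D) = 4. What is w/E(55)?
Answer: -36848735/6 ≈ -6.1415e+6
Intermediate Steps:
H(c, N) = 98 (H(c, N) = 7*(4*2 + 6) = 7*(8 + 6) = 7*14 = 98)
w = 5929 (w = (-77)**2 = 5929)
V(k) = -6/(15 + k) (V(k) = -6/(k + 15) = -6/(15 + k))
E(F) = -6/(113*F) (E(F) = (-6/(15 + 98))/F = (-6/113)/F = (-6*1/113)/F = -6/(113*F))
w/E(55) = 5929/((-6/113/55)) = 5929/((-6/113*1/55)) = 5929/(-6/6215) = 5929*(-6215/6) = -36848735/6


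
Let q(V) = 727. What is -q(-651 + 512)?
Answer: -727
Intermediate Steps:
-q(-651 + 512) = -1*727 = -727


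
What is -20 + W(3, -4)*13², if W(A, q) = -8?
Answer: -1372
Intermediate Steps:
-20 + W(3, -4)*13² = -20 - 8*13² = -20 - 8*169 = -20 - 1352 = -1372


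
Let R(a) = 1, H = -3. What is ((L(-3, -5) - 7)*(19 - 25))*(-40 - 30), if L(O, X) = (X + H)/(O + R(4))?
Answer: -1260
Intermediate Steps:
L(O, X) = (-3 + X)/(1 + O) (L(O, X) = (X - 3)/(O + 1) = (-3 + X)/(1 + O))
((L(-3, -5) - 7)*(19 - 25))*(-40 - 30) = (((-3 - 5)/(1 - 3) - 7)*(19 - 25))*(-40 - 30) = ((-8/(-2) - 7)*(-6))*(-70) = ((-1/2*(-8) - 7)*(-6))*(-70) = ((4 - 7)*(-6))*(-70) = -3*(-6)*(-70) = 18*(-70) = -1260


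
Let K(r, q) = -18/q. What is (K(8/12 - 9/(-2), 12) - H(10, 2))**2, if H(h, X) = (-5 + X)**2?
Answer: 441/4 ≈ 110.25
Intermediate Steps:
(K(8/12 - 9/(-2), 12) - H(10, 2))**2 = (-18/12 - (-5 + 2)**2)**2 = (-18*1/12 - 1*(-3)**2)**2 = (-3/2 - 1*9)**2 = (-3/2 - 9)**2 = (-21/2)**2 = 441/4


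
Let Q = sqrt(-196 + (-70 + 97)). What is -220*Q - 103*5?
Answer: -515 - 2860*I ≈ -515.0 - 2860.0*I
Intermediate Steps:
Q = 13*I (Q = sqrt(-196 + 27) = sqrt(-169) = 13*I ≈ 13.0*I)
-220*Q - 103*5 = -2860*I - 103*5 = -2860*I - 515 = -515 - 2860*I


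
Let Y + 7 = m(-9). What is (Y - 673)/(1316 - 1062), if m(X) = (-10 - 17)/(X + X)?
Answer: -1357/508 ≈ -2.6713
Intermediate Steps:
m(X) = -27/(2*X) (m(X) = -27*1/(2*X) = -27/(2*X))
Y = -11/2 (Y = -7 - 27/2/(-9) = -7 - 27/2*(-1/9) = -7 + 3/2 = -11/2 ≈ -5.5000)
(Y - 673)/(1316 - 1062) = (-11/2 - 673)/(1316 - 1062) = -1357/2/254 = -1357/2*1/254 = -1357/508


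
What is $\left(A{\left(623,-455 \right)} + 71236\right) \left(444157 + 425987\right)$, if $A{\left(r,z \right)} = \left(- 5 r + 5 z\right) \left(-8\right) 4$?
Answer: $212068015104$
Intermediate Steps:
$A{\left(r,z \right)} = - 160 z + 160 r$ ($A{\left(r,z \right)} = \left(- 40 z + 40 r\right) 4 = - 160 z + 160 r$)
$\left(A{\left(623,-455 \right)} + 71236\right) \left(444157 + 425987\right) = \left(\left(\left(-160\right) \left(-455\right) + 160 \cdot 623\right) + 71236\right) \left(444157 + 425987\right) = \left(\left(72800 + 99680\right) + 71236\right) 870144 = \left(172480 + 71236\right) 870144 = 243716 \cdot 870144 = 212068015104$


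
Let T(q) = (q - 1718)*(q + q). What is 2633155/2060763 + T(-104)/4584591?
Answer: 4284306144431/3149251834311 ≈ 1.3604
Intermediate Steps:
T(q) = 2*q*(-1718 + q) (T(q) = (-1718 + q)*(2*q) = 2*q*(-1718 + q))
2633155/2060763 + T(-104)/4584591 = 2633155/2060763 + (2*(-104)*(-1718 - 104))/4584591 = 2633155*(1/2060763) + (2*(-104)*(-1822))*(1/4584591) = 2633155/2060763 + 378976*(1/4584591) = 2633155/2060763 + 378976/4584591 = 4284306144431/3149251834311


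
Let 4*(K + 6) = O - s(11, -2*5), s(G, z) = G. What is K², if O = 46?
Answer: 121/16 ≈ 7.5625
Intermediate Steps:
K = 11/4 (K = -6 + (46 - 1*11)/4 = -6 + (46 - 11)/4 = -6 + (¼)*35 = -6 + 35/4 = 11/4 ≈ 2.7500)
K² = (11/4)² = 121/16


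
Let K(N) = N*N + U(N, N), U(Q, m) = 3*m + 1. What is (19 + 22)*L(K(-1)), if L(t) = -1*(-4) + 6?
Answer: 410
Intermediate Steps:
U(Q, m) = 1 + 3*m
K(N) = 1 + N² + 3*N (K(N) = N*N + (1 + 3*N) = N² + (1 + 3*N) = 1 + N² + 3*N)
L(t) = 10 (L(t) = 4 + 6 = 10)
(19 + 22)*L(K(-1)) = (19 + 22)*10 = 41*10 = 410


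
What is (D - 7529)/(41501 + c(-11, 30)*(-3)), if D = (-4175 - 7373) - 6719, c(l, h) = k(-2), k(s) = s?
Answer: -25796/41507 ≈ -0.62149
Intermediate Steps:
c(l, h) = -2
D = -18267 (D = -11548 - 6719 = -18267)
(D - 7529)/(41501 + c(-11, 30)*(-3)) = (-18267 - 7529)/(41501 - 2*(-3)) = -25796/(41501 + 6) = -25796/41507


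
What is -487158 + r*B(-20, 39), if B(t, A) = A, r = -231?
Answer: -496167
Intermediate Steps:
-487158 + r*B(-20, 39) = -487158 - 231*39 = -487158 - 9009 = -496167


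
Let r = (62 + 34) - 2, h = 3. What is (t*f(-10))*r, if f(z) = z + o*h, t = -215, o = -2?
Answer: 323360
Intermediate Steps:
f(z) = -6 + z (f(z) = z - 2*3 = z - 6 = -6 + z)
r = 94 (r = 96 - 2 = 94)
(t*f(-10))*r = -215*(-6 - 10)*94 = -215*(-16)*94 = 3440*94 = 323360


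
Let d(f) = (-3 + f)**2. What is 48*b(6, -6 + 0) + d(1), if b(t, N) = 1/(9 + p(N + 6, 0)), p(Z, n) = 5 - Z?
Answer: 52/7 ≈ 7.4286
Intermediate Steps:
b(t, N) = 1/(8 - N) (b(t, N) = 1/(9 + (5 - (N + 6))) = 1/(9 + (5 - (6 + N))) = 1/(9 + (5 + (-6 - N))) = 1/(9 + (-1 - N)) = 1/(8 - N))
48*b(6, -6 + 0) + d(1) = 48*(-1/(-8 + (-6 + 0))) + (-3 + 1)**2 = 48*(-1/(-8 - 6)) + (-2)**2 = 48*(-1/(-14)) + 4 = 48*(-1*(-1/14)) + 4 = 48*(1/14) + 4 = 24/7 + 4 = 52/7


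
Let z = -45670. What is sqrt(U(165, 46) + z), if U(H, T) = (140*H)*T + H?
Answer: sqrt(1017095) ≈ 1008.5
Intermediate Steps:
U(H, T) = H + 140*H*T (U(H, T) = 140*H*T + H = H + 140*H*T)
sqrt(U(165, 46) + z) = sqrt(165*(1 + 140*46) - 45670) = sqrt(165*(1 + 6440) - 45670) = sqrt(165*6441 - 45670) = sqrt(1062765 - 45670) = sqrt(1017095)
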